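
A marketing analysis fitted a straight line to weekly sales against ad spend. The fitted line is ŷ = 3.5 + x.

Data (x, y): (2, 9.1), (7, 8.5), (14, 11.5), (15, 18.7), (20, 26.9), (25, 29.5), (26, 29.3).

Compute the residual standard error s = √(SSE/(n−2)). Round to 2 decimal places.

x=2: ŷ = 3.5 + 2 = 5.5; r = 9.1 − 5.5 = 3.6
x=7: ŷ = 3.5 + 7 = 10.5; r = 8.5 − 10.5 = -2
x=14: ŷ = 3.5 + 14 = 17.5; r = 11.5 − 17.5 = -6
x=15: ŷ = 3.5 + 15 = 18.5; r = 18.7 − 18.5 = 0.2
x=20: ŷ = 3.5 + 20 = 23.5; r = 26.9 − 23.5 = 3.4
x=25: ŷ = 3.5 + 25 = 28.5; r = 29.5 − 28.5 = 1
x=26: ŷ = 3.5 + 26 = 29.5; r = 29.3 − 29.5 = -0.2
SSE = 12.96 + 4 + 36 + 0.04 + 11.56 + 1 + 0.04 = 65.6
s = √(65.6/5) = √13.12 ≈ 3.62

s = 3.62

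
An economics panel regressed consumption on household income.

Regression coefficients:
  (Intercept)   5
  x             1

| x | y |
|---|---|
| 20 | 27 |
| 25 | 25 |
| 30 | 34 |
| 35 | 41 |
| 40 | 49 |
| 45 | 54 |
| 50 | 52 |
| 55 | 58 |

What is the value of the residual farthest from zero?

x=20: ŷ = 5 + 20 = 25; r = 27 − 25 = 2
x=25: ŷ = 5 + 25 = 30; r = 25 − 30 = -5
x=30: ŷ = 5 + 30 = 35; r = 34 − 35 = -1
x=35: ŷ = 5 + 35 = 40; r = 41 − 40 = 1
x=40: ŷ = 5 + 40 = 45; r = 49 − 45 = 4
x=45: ŷ = 5 + 45 = 50; r = 54 − 50 = 4
x=50: ŷ = 5 + 50 = 55; r = 52 − 55 = -3
x=55: ŷ = 5 + 55 = 60; r = 58 − 60 = -2
Largest |r| is 5 at x = 25, residual -5.

r = -5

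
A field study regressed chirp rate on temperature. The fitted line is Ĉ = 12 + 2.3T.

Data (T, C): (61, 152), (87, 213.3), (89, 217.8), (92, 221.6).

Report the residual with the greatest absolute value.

T=61: Ĉ = 12 + 2.3·61 = 152.3; e = 152 − 152.3 = -0.3
T=87: Ĉ = 12 + 2.3·87 = 212.1; e = 213.3 − 212.1 = 1.2
T=89: Ĉ = 12 + 2.3·89 = 216.7; e = 217.8 − 216.7 = 1.1
T=92: Ĉ = 12 + 2.3·92 = 223.6; e = 221.6 − 223.6 = -2
Largest |e| is 2 at T = 92, residual -2.

e = -2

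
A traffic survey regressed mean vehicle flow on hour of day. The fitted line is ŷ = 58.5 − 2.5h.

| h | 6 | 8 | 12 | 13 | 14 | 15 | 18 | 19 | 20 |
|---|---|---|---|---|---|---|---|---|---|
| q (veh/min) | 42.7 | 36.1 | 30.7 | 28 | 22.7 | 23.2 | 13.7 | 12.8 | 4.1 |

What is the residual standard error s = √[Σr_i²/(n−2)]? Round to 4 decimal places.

s = 2.4888

h=6: ŷ = 58.5 − 2.5·6 = 43.5; r = 42.7 − 43.5 = -0.8
h=8: ŷ = 58.5 − 2.5·8 = 38.5; r = 36.1 − 38.5 = -2.4
h=12: ŷ = 58.5 − 2.5·12 = 28.5; r = 30.7 − 28.5 = 2.2
h=13: ŷ = 58.5 − 2.5·13 = 26; r = 28 − 26 = 2
h=14: ŷ = 58.5 − 2.5·14 = 23.5; r = 22.7 − 23.5 = -0.8
h=15: ŷ = 58.5 − 2.5·15 = 21; r = 23.2 − 21 = 2.2
h=18: ŷ = 58.5 − 2.5·18 = 13.5; r = 13.7 − 13.5 = 0.2
h=19: ŷ = 58.5 − 2.5·19 = 11; r = 12.8 − 11 = 1.8
h=20: ŷ = 58.5 − 2.5·20 = 8.5; r = 4.1 − 8.5 = -4.4
SSE = 0.64 + 5.76 + 4.84 + 4 + 0.64 + 4.84 + 0.04 + 3.24 + 19.36 = 43.36
s = √(43.36/7) = √6.19429 ≈ 2.4888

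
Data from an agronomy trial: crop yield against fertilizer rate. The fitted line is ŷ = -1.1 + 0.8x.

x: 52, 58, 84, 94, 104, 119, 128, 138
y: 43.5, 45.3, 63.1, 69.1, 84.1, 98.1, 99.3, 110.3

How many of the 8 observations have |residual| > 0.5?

7

x=52: ŷ = -1.1 + 0.8·52 = 40.5; r = 43.5 − 40.5 = 3
x=58: ŷ = -1.1 + 0.8·58 = 45.3; r = 45.3 − 45.3 = 0
x=84: ŷ = -1.1 + 0.8·84 = 66.1; r = 63.1 − 66.1 = -3
x=94: ŷ = -1.1 + 0.8·94 = 74.1; r = 69.1 − 74.1 = -5
x=104: ŷ = -1.1 + 0.8·104 = 82.1; r = 84.1 − 82.1 = 2
x=119: ŷ = -1.1 + 0.8·119 = 94.1; r = 98.1 − 94.1 = 4
x=128: ŷ = -1.1 + 0.8·128 = 101.3; r = 99.3 − 101.3 = -2
x=138: ŷ = -1.1 + 0.8·138 = 109.3; r = 110.3 − 109.3 = 1
|r| > 0.5: x=52 (|r|=3), x=84 (|r|=3), x=94 (|r|=5), x=104 (|r|=2), x=119 (|r|=4), x=128 (|r|=2), x=138 (|r|=1) → 7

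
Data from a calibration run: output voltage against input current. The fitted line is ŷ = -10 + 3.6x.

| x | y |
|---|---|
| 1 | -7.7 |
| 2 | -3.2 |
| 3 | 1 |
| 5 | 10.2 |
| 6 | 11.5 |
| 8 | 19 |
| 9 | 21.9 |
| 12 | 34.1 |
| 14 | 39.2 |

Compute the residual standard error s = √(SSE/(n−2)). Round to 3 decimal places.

x=1: ŷ = -10 + 3.6·1 = -6.4; r = -7.7 − (-6.4) = -1.3
x=2: ŷ = -10 + 3.6·2 = -2.8; r = -3.2 − (-2.8) = -0.4
x=3: ŷ = -10 + 3.6·3 = 0.8; r = 1 − 0.8 = 0.2
x=5: ŷ = -10 + 3.6·5 = 8; r = 10.2 − 8 = 2.2
x=6: ŷ = -10 + 3.6·6 = 11.6; r = 11.5 − 11.6 = -0.1
x=8: ŷ = -10 + 3.6·8 = 18.8; r = 19 − 18.8 = 0.2
x=9: ŷ = -10 + 3.6·9 = 22.4; r = 21.9 − 22.4 = -0.5
x=12: ŷ = -10 + 3.6·12 = 33.2; r = 34.1 − 33.2 = 0.9
x=14: ŷ = -10 + 3.6·14 = 40.4; r = 39.2 − 40.4 = -1.2
SSE = 1.69 + 0.16 + 0.04 + 4.84 + 0.01 + 0.04 + 0.25 + 0.81 + 1.44 = 9.28
s = √(9.28/7) = √1.32571 ≈ 1.151

s = 1.151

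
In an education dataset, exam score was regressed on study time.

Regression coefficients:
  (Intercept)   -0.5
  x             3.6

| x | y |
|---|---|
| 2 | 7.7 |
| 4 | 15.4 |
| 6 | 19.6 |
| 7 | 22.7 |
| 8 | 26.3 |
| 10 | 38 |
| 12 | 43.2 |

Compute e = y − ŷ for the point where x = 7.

ŷ = -0.5 + 3.6·7 = 24.7
e = 22.7 − 24.7 = -2

e = -2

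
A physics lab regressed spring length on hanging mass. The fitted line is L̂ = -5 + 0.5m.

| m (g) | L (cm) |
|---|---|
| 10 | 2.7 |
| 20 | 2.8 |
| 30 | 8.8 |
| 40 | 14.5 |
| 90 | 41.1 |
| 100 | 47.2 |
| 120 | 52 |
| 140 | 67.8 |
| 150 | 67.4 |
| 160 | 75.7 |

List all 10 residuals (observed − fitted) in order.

2.7, -2.2, -1.2, -0.5, 1.1, 2.2, -3, 2.8, -2.6, 0.7

m=10: L̂ = -5 + 0.5·10 = 0; r = 2.7 − 0 = 2.7
m=20: L̂ = -5 + 0.5·20 = 5; r = 2.8 − 5 = -2.2
m=30: L̂ = -5 + 0.5·30 = 10; r = 8.8 − 10 = -1.2
m=40: L̂ = -5 + 0.5·40 = 15; r = 14.5 − 15 = -0.5
m=90: L̂ = -5 + 0.5·90 = 40; r = 41.1 − 40 = 1.1
m=100: L̂ = -5 + 0.5·100 = 45; r = 47.2 − 45 = 2.2
m=120: L̂ = -5 + 0.5·120 = 55; r = 52 − 55 = -3
m=140: L̂ = -5 + 0.5·140 = 65; r = 67.8 − 65 = 2.8
m=150: L̂ = -5 + 0.5·150 = 70; r = 67.4 − 70 = -2.6
m=160: L̂ = -5 + 0.5·160 = 75; r = 75.7 − 75 = 0.7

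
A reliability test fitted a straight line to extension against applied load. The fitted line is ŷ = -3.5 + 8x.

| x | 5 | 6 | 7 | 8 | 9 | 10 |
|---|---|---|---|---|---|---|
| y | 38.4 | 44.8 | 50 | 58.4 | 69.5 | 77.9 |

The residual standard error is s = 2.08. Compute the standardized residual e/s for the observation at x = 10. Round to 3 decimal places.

0.673

ŷ = -3.5 + 8·10 = 76.5
e = 77.9 − 76.5 = 1.4
e/s = 1.4 / 2.08 = 0.673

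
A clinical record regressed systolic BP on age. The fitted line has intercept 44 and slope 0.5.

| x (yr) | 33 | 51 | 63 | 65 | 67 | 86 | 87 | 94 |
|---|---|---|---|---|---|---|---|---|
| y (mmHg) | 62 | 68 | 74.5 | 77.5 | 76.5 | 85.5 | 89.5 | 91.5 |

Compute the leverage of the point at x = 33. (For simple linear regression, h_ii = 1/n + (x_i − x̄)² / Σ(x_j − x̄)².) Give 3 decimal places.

x̄ = (33 + 51 + 63 + 65 + 67 + 86 + 87 + 94)/8 = 68.25
Σ(x − x̄)² = 1242.56 + 297.562 + 27.5625 + 10.5625 + 1.5625 + 315.062 + 351.562 + 663.062 = 2909.5
h = 1/8 + (-35.25)²/2909.5 = 0.125 + 0.427071 = 0.552

h = 0.552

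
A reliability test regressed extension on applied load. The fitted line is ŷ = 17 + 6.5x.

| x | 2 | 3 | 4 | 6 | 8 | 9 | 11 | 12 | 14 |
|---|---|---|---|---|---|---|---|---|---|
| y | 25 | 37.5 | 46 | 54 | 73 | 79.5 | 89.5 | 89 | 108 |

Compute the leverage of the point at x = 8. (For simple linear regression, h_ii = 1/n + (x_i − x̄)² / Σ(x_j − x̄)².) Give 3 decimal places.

h = 0.112

x̄ = (2 + 3 + 4 + 6 + 8 + 9 + 11 + 12 + 14)/9 = 7.66667
Σ(x − x̄)² = 32.1111 + 21.7778 + 13.4444 + 2.77778 + 0.111111 + 1.77778 + 11.1111 + 18.7778 + 40.1111 = 142
h = 1/9 + (0.333333)²/142 = 0.111111 + 0.000782473 = 0.112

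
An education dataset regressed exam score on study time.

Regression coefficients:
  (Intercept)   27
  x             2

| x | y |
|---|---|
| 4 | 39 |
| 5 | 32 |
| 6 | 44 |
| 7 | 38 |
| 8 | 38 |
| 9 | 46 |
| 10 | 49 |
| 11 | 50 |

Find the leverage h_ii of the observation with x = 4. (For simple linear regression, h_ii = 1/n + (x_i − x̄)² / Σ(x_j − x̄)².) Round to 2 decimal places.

x̄ = (4 + 5 + 6 + 7 + 8 + 9 + 10 + 11)/8 = 7.5
Σ(x − x̄)² = 12.25 + 6.25 + 2.25 + 0.25 + 0.25 + 2.25 + 6.25 + 12.25 = 42
h = 1/8 + (-3.5)²/42 = 0.125 + 0.291667 = 0.42

h = 0.42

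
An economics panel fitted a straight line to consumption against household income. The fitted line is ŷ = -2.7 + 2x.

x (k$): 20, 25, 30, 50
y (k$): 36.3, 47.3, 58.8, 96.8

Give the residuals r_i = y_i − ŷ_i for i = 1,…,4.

-1, 0, 1.5, -0.5

x=20: ŷ = -2.7 + 2·20 = 37.3; r = 36.3 − 37.3 = -1
x=25: ŷ = -2.7 + 2·25 = 47.3; r = 47.3 − 47.3 = 0
x=30: ŷ = -2.7 + 2·30 = 57.3; r = 58.8 − 57.3 = 1.5
x=50: ŷ = -2.7 + 2·50 = 97.3; r = 96.8 − 97.3 = -0.5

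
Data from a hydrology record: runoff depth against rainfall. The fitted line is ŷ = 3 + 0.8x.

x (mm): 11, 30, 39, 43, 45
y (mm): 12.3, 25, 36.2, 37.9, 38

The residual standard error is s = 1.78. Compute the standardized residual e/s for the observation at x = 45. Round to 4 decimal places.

-0.5618

ŷ = 3 + 0.8·45 = 39
e = 38 − 39 = -1
e/s = -1 / 1.78 = -0.5618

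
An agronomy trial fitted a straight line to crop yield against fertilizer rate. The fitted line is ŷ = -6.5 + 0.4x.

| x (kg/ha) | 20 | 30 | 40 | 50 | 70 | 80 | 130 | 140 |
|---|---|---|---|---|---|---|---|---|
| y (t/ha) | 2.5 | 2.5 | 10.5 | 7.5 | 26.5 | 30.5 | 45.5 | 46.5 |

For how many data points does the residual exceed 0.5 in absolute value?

x=20: ŷ = -6.5 + 0.4·20 = 1.5; r = 2.5 − 1.5 = 1
x=30: ŷ = -6.5 + 0.4·30 = 5.5; r = 2.5 − 5.5 = -3
x=40: ŷ = -6.5 + 0.4·40 = 9.5; r = 10.5 − 9.5 = 1
x=50: ŷ = -6.5 + 0.4·50 = 13.5; r = 7.5 − 13.5 = -6
x=70: ŷ = -6.5 + 0.4·70 = 21.5; r = 26.5 − 21.5 = 5
x=80: ŷ = -6.5 + 0.4·80 = 25.5; r = 30.5 − 25.5 = 5
x=130: ŷ = -6.5 + 0.4·130 = 45.5; r = 45.5 − 45.5 = 0
x=140: ŷ = -6.5 + 0.4·140 = 49.5; r = 46.5 − 49.5 = -3
|r| > 0.5: x=20 (|r|=1), x=30 (|r|=3), x=40 (|r|=1), x=50 (|r|=6), x=70 (|r|=5), x=80 (|r|=5), x=140 (|r|=3) → 7

7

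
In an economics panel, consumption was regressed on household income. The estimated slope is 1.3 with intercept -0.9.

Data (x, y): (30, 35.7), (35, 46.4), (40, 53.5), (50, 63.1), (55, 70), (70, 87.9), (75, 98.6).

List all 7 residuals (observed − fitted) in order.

x=30: ŷ = -0.9 + 1.3·30 = 38.1; r = 35.7 − 38.1 = -2.4
x=35: ŷ = -0.9 + 1.3·35 = 44.6; r = 46.4 − 44.6 = 1.8
x=40: ŷ = -0.9 + 1.3·40 = 51.1; r = 53.5 − 51.1 = 2.4
x=50: ŷ = -0.9 + 1.3·50 = 64.1; r = 63.1 − 64.1 = -1
x=55: ŷ = -0.9 + 1.3·55 = 70.6; r = 70 − 70.6 = -0.6
x=70: ŷ = -0.9 + 1.3·70 = 90.1; r = 87.9 − 90.1 = -2.2
x=75: ŷ = -0.9 + 1.3·75 = 96.6; r = 98.6 − 96.6 = 2

-2.4, 1.8, 2.4, -1, -0.6, -2.2, 2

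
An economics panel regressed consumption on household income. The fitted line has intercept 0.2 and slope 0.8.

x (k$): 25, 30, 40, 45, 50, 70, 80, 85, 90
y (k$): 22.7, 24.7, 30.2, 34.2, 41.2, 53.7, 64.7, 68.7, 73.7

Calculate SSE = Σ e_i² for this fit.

SSE = 24.5

x=25: ŷ = 0.2 + 0.8·25 = 20.2; e = 22.7 − 20.2 = 2.5
x=30: ŷ = 0.2 + 0.8·30 = 24.2; e = 24.7 − 24.2 = 0.5
x=40: ŷ = 0.2 + 0.8·40 = 32.2; e = 30.2 − 32.2 = -2
x=45: ŷ = 0.2 + 0.8·45 = 36.2; e = 34.2 − 36.2 = -2
x=50: ŷ = 0.2 + 0.8·50 = 40.2; e = 41.2 − 40.2 = 1
x=70: ŷ = 0.2 + 0.8·70 = 56.2; e = 53.7 − 56.2 = -2.5
x=80: ŷ = 0.2 + 0.8·80 = 64.2; e = 64.7 − 64.2 = 0.5
x=85: ŷ = 0.2 + 0.8·85 = 68.2; e = 68.7 − 68.2 = 0.5
x=90: ŷ = 0.2 + 0.8·90 = 72.2; e = 73.7 − 72.2 = 1.5
SSE = 6.25 + 0.25 + 4 + 4 + 1 + 6.25 + 0.25 + 0.25 + 2.25 = 24.5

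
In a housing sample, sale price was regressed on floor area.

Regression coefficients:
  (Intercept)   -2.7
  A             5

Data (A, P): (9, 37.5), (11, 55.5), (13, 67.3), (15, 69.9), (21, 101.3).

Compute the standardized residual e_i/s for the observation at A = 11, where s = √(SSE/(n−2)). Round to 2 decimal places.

0.69

A=9: P̂ = -2.7 + 5·9 = 42.3; e = 37.5 − 42.3 = -4.8
A=11: P̂ = -2.7 + 5·11 = 52.3; e = 55.5 − 52.3 = 3.2
A=13: P̂ = -2.7 + 5·13 = 62.3; e = 67.3 − 62.3 = 5
A=15: P̂ = -2.7 + 5·15 = 72.3; e = 69.9 − 72.3 = -2.4
A=21: P̂ = -2.7 + 5·21 = 102.3; e = 101.3 − 102.3 = -1
SSE = 23.04 + 10.24 + 25 + 5.76 + 1 = 65.04
s = √(65.04/3) = 4.65618
e/s = 3.2 / 4.65618 = 0.69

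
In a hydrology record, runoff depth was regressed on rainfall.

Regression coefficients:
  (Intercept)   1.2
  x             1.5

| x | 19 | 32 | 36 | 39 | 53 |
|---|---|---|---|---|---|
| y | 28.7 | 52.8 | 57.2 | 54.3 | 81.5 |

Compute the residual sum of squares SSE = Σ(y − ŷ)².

x=19: ŷ = 1.2 + 1.5·19 = 29.7; r = 28.7 − 29.7 = -1
x=32: ŷ = 1.2 + 1.5·32 = 49.2; r = 52.8 − 49.2 = 3.6
x=36: ŷ = 1.2 + 1.5·36 = 55.2; r = 57.2 − 55.2 = 2
x=39: ŷ = 1.2 + 1.5·39 = 59.7; r = 54.3 − 59.7 = -5.4
x=53: ŷ = 1.2 + 1.5·53 = 80.7; r = 81.5 − 80.7 = 0.8
SSE = 1 + 12.96 + 4 + 29.16 + 0.64 = 47.76

SSE = 47.76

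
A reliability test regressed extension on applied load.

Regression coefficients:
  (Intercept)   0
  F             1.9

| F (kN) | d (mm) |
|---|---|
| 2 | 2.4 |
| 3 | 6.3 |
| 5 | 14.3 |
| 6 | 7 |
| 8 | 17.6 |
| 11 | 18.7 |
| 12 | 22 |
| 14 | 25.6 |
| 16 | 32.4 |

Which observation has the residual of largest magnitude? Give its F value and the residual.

F=2: ŷ = 1.9·2 = 3.8; e = 2.4 − 3.8 = -1.4
F=3: ŷ = 1.9·3 = 5.7; e = 6.3 − 5.7 = 0.6
F=5: ŷ = 1.9·5 = 9.5; e = 14.3 − 9.5 = 4.8
F=6: ŷ = 1.9·6 = 11.4; e = 7 − 11.4 = -4.4
F=8: ŷ = 1.9·8 = 15.2; e = 17.6 − 15.2 = 2.4
F=11: ŷ = 1.9·11 = 20.9; e = 18.7 − 20.9 = -2.2
F=12: ŷ = 1.9·12 = 22.8; e = 22 − 22.8 = -0.8
F=14: ŷ = 1.9·14 = 26.6; e = 25.6 − 26.6 = -1
F=16: ŷ = 1.9·16 = 30.4; e = 32.4 − 30.4 = 2
Largest |e| is 4.8 at F = 5, residual 4.8.

F = 5, e = 4.8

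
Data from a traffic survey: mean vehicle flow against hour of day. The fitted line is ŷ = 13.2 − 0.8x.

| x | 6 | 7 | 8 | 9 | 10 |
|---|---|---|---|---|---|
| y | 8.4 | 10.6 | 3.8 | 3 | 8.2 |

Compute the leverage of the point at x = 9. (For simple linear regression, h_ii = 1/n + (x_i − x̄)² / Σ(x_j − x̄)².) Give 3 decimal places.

h = 0.300

x̄ = (6 + 7 + 8 + 9 + 10)/5 = 8
Σ(x − x̄)² = 4 + 1 + 0 + 1 + 4 = 10
h = 1/5 + (1)²/10 = 0.2 + 0.1 = 0.300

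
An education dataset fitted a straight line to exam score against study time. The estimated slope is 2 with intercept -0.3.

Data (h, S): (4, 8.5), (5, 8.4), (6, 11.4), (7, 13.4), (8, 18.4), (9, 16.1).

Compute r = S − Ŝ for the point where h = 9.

Ŝ = -0.3 + 2·9 = 17.7
r = 16.1 − 17.7 = -1.6

r = -1.6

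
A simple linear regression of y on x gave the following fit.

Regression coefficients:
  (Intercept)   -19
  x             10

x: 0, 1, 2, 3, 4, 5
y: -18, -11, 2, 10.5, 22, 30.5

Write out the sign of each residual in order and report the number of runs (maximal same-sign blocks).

x=0: ŷ = -19 + 10·0 = -19; r = -18 − (-19) = 1
x=1: ŷ = -19 + 10·1 = -9; r = -11 − (-9) = -2
x=2: ŷ = -19 + 10·2 = 1; r = 2 − 1 = 1
x=3: ŷ = -19 + 10·3 = 11; r = 10.5 − 11 = -0.5
x=4: ŷ = -19 + 10·4 = 21; r = 22 − 21 = 1
x=5: ŷ = -19 + 10·5 = 31; r = 30.5 − 31 = -0.5
Signs: + − + − + −
Runs: +×1, −×1, +×1, −×1, +×1, −×1 → 6

6 runs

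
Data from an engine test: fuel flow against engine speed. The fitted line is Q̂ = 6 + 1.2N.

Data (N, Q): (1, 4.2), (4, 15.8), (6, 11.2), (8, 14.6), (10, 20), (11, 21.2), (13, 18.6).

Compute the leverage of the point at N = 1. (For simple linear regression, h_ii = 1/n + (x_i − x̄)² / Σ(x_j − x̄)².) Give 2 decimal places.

N̄ = (1 + 4 + 6 + 8 + 10 + 11 + 13)/7 = 7.57143
Σ(N − N̄)² = 43.1837 + 12.7551 + 2.46939 + 0.183673 + 5.89796 + 11.7551 + 29.4694 = 105.714
h = 1/7 + (-6.57143)²/105.714 = 0.142857 + 0.408494 = 0.55

h = 0.55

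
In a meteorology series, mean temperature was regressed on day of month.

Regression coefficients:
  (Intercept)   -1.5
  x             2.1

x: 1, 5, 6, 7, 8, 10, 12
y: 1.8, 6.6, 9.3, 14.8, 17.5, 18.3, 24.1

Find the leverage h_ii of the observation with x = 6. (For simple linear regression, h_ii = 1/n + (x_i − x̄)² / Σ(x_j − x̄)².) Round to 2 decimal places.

h = 0.16

x̄ = (1 + 5 + 6 + 7 + 8 + 10 + 12)/7 = 7
Σ(x − x̄)² = 36 + 4 + 1 + 0 + 1 + 9 + 25 = 76
h = 1/7 + (-1)²/76 = 0.142857 + 0.0131579 = 0.16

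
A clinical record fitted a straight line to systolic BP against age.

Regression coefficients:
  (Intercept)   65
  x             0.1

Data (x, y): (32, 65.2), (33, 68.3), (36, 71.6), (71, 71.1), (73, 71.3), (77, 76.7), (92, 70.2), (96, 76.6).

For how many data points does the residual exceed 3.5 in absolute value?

x=32: ŷ = 65 + 0.1·32 = 68.2; e = 65.2 − 68.2 = -3
x=33: ŷ = 65 + 0.1·33 = 68.3; e = 68.3 − 68.3 = 0
x=36: ŷ = 65 + 0.1·36 = 68.6; e = 71.6 − 68.6 = 3
x=71: ŷ = 65 + 0.1·71 = 72.1; e = 71.1 − 72.1 = -1
x=73: ŷ = 65 + 0.1·73 = 72.3; e = 71.3 − 72.3 = -1
x=77: ŷ = 65 + 0.1·77 = 72.7; e = 76.7 − 72.7 = 4
x=92: ŷ = 65 + 0.1·92 = 74.2; e = 70.2 − 74.2 = -4
x=96: ŷ = 65 + 0.1·96 = 74.6; e = 76.6 − 74.6 = 2
|e| > 3.5: x=77 (|e|=4), x=92 (|e|=4) → 2

2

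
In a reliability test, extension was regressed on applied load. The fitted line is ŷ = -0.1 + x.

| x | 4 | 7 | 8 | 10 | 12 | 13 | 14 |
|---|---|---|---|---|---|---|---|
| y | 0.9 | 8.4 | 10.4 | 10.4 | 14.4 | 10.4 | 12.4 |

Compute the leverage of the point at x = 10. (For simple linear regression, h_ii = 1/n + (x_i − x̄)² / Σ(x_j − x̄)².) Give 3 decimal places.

h = 0.144

x̄ = (4 + 7 + 8 + 10 + 12 + 13 + 14)/7 = 9.71429
Σ(x − x̄)² = 32.6531 + 7.36735 + 2.93878 + 0.0816327 + 5.22449 + 10.7959 + 18.3673 = 77.4286
h = 1/7 + (0.285714)²/77.4286 = 0.142857 + 0.0010543 = 0.144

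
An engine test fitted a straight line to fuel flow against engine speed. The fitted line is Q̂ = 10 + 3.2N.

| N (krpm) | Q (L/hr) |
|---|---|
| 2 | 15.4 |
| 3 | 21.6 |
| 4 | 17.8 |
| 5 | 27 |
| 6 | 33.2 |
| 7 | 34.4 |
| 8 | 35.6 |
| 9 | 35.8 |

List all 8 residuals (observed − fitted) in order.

N=2: Q̂ = 10 + 3.2·2 = 16.4; r = 15.4 − 16.4 = -1
N=3: Q̂ = 10 + 3.2·3 = 19.6; r = 21.6 − 19.6 = 2
N=4: Q̂ = 10 + 3.2·4 = 22.8; r = 17.8 − 22.8 = -5
N=5: Q̂ = 10 + 3.2·5 = 26; r = 27 − 26 = 1
N=6: Q̂ = 10 + 3.2·6 = 29.2; r = 33.2 − 29.2 = 4
N=7: Q̂ = 10 + 3.2·7 = 32.4; r = 34.4 − 32.4 = 2
N=8: Q̂ = 10 + 3.2·8 = 35.6; r = 35.6 − 35.6 = 0
N=9: Q̂ = 10 + 3.2·9 = 38.8; r = 35.8 − 38.8 = -3

-1, 2, -5, 1, 4, 2, 0, -3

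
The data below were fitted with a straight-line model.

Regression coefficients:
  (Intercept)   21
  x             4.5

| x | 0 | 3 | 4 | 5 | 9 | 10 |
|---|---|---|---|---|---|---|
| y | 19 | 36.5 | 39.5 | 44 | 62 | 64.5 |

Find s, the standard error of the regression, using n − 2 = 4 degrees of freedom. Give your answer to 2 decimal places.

s = 1.66

x=0: ŷ = 21 + 4.5·0 = 21; e = 19 − 21 = -2
x=3: ŷ = 21 + 4.5·3 = 34.5; e = 36.5 − 34.5 = 2
x=4: ŷ = 21 + 4.5·4 = 39; e = 39.5 − 39 = 0.5
x=5: ŷ = 21 + 4.5·5 = 43.5; e = 44 − 43.5 = 0.5
x=9: ŷ = 21 + 4.5·9 = 61.5; e = 62 − 61.5 = 0.5
x=10: ŷ = 21 + 4.5·10 = 66; e = 64.5 − 66 = -1.5
SSE = 4 + 4 + 0.25 + 0.25 + 0.25 + 2.25 = 11
s = √(11/4) = √2.75 ≈ 1.66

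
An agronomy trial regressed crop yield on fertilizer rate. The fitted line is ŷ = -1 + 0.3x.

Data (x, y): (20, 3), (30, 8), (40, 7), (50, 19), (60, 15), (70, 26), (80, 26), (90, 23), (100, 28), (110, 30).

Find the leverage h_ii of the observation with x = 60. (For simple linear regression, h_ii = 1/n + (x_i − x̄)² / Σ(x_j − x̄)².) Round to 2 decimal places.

h = 0.10

x̄ = (20 + 30 + 40 + 50 + 60 + 70 + 80 + 90 + 100 + 110)/10 = 65
Σ(x − x̄)² = 2025 + 1225 + 625 + 225 + 25 + 25 + 225 + 625 + 1225 + 2025 = 8250
h = 1/10 + (-5)²/8250 = 0.1 + 0.0030303 = 0.10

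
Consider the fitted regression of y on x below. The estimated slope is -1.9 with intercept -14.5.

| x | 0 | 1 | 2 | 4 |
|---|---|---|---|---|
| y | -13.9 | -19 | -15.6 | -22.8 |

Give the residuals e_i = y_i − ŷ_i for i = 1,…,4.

x=0: ŷ = -14.5 − 1.9·0 = -14.5; e = -13.9 − (-14.5) = 0.6
x=1: ŷ = -14.5 − 1.9·1 = -16.4; e = -19 − (-16.4) = -2.6
x=2: ŷ = -14.5 − 1.9·2 = -18.3; e = -15.6 − (-18.3) = 2.7
x=4: ŷ = -14.5 − 1.9·4 = -22.1; e = -22.8 − (-22.1) = -0.7

0.6, -2.6, 2.7, -0.7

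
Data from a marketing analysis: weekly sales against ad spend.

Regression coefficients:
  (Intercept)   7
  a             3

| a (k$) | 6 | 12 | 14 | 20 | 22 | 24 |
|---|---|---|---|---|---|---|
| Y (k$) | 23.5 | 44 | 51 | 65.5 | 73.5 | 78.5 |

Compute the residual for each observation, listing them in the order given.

-1.5, 1, 2, -1.5, 0.5, -0.5

a=6: Ŷ = 7 + 3·6 = 25; r = 23.5 − 25 = -1.5
a=12: Ŷ = 7 + 3·12 = 43; r = 44 − 43 = 1
a=14: Ŷ = 7 + 3·14 = 49; r = 51 − 49 = 2
a=20: Ŷ = 7 + 3·20 = 67; r = 65.5 − 67 = -1.5
a=22: Ŷ = 7 + 3·22 = 73; r = 73.5 − 73 = 0.5
a=24: Ŷ = 7 + 3·24 = 79; r = 78.5 − 79 = -0.5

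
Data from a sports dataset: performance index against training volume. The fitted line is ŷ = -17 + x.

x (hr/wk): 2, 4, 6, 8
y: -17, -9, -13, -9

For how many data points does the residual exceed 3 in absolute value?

1

x=2: ŷ = -17 + 2 = -15; e = -17 − (-15) = -2
x=4: ŷ = -17 + 4 = -13; e = -9 − (-13) = 4
x=6: ŷ = -17 + 6 = -11; e = -13 − (-11) = -2
x=8: ŷ = -17 + 8 = -9; e = -9 − (-9) = 0
|e| > 3: x=4 (|e|=4) → 1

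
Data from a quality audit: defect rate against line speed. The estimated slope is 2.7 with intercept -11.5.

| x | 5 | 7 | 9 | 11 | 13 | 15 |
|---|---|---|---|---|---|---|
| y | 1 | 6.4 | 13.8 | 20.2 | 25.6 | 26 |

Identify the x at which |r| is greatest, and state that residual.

x = 15, r = -3

x=5: ŷ = -11.5 + 2.7·5 = 2; r = 1 − 2 = -1
x=7: ŷ = -11.5 + 2.7·7 = 7.4; r = 6.4 − 7.4 = -1
x=9: ŷ = -11.5 + 2.7·9 = 12.8; r = 13.8 − 12.8 = 1
x=11: ŷ = -11.5 + 2.7·11 = 18.2; r = 20.2 − 18.2 = 2
x=13: ŷ = -11.5 + 2.7·13 = 23.6; r = 25.6 − 23.6 = 2
x=15: ŷ = -11.5 + 2.7·15 = 29; r = 26 − 29 = -3
Largest |r| is 3 at x = 15, residual -3.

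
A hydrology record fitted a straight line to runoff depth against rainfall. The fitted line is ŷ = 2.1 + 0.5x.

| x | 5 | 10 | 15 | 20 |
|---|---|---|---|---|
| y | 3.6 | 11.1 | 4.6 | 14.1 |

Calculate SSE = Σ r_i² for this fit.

x=5: ŷ = 2.1 + 0.5·5 = 4.6; r = 3.6 − 4.6 = -1
x=10: ŷ = 2.1 + 0.5·10 = 7.1; r = 11.1 − 7.1 = 4
x=15: ŷ = 2.1 + 0.5·15 = 9.6; r = 4.6 − 9.6 = -5
x=20: ŷ = 2.1 + 0.5·20 = 12.1; r = 14.1 − 12.1 = 2
SSE = 1 + 16 + 25 + 4 = 46

SSE = 46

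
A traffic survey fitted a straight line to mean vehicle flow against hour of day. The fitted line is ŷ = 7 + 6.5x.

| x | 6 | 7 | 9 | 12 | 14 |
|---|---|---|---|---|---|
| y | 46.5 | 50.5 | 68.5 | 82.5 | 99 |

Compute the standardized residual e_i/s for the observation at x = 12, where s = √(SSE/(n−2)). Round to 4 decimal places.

x=6: ŷ = 7 + 6.5·6 = 46; e = 46.5 − 46 = 0.5
x=7: ŷ = 7 + 6.5·7 = 52.5; e = 50.5 − 52.5 = -2
x=9: ŷ = 7 + 6.5·9 = 65.5; e = 68.5 − 65.5 = 3
x=12: ŷ = 7 + 6.5·12 = 85; e = 82.5 − 85 = -2.5
x=14: ŷ = 7 + 6.5·14 = 98; e = 99 − 98 = 1
SSE = 0.25 + 4 + 9 + 6.25 + 1 = 20.5
s = √(20.5/3) = 2.61406
e/s = -2.5 / 2.61406 = -0.9564

-0.9564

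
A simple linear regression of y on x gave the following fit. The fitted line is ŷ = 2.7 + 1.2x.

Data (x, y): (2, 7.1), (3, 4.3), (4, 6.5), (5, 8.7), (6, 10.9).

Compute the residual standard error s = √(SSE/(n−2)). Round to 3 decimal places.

x=2: ŷ = 2.7 + 1.2·2 = 5.1; r = 7.1 − 5.1 = 2
x=3: ŷ = 2.7 + 1.2·3 = 6.3; r = 4.3 − 6.3 = -2
x=4: ŷ = 2.7 + 1.2·4 = 7.5; r = 6.5 − 7.5 = -1
x=5: ŷ = 2.7 + 1.2·5 = 8.7; r = 8.7 − 8.7 = 0
x=6: ŷ = 2.7 + 1.2·6 = 9.9; r = 10.9 − 9.9 = 1
SSE = 4 + 4 + 1 + 0 + 1 = 10
s = √(10/3) = √3.33333 ≈ 1.826

s = 1.826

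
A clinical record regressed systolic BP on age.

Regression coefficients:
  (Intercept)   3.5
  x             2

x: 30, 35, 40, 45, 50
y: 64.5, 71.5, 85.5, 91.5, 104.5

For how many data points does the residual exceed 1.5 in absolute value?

3

x=30: ŷ = 3.5 + 2·30 = 63.5; e = 64.5 − 63.5 = 1
x=35: ŷ = 3.5 + 2·35 = 73.5; e = 71.5 − 73.5 = -2
x=40: ŷ = 3.5 + 2·40 = 83.5; e = 85.5 − 83.5 = 2
x=45: ŷ = 3.5 + 2·45 = 93.5; e = 91.5 − 93.5 = -2
x=50: ŷ = 3.5 + 2·50 = 103.5; e = 104.5 − 103.5 = 1
|e| > 1.5: x=35 (|e|=2), x=40 (|e|=2), x=45 (|e|=2) → 3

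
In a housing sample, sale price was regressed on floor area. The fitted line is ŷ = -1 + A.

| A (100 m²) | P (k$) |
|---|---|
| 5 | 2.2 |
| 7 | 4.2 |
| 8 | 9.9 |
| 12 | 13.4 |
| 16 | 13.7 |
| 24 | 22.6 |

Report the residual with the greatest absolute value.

r = 2.9

A=5: ŷ = -1 + 5 = 4; r = 2.2 − 4 = -1.8
A=7: ŷ = -1 + 7 = 6; r = 4.2 − 6 = -1.8
A=8: ŷ = -1 + 8 = 7; r = 9.9 − 7 = 2.9
A=12: ŷ = -1 + 12 = 11; r = 13.4 − 11 = 2.4
A=16: ŷ = -1 + 16 = 15; r = 13.7 − 15 = -1.3
A=24: ŷ = -1 + 24 = 23; r = 22.6 − 23 = -0.4
Largest |r| is 2.9 at A = 8, residual 2.9.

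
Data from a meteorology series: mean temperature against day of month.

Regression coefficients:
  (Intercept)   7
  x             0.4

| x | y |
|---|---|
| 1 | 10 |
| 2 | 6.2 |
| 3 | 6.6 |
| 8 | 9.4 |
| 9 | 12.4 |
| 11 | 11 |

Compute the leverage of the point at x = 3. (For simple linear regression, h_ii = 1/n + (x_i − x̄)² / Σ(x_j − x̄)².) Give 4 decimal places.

h = 0.2481

x̄ = (1 + 2 + 3 + 8 + 9 + 11)/6 = 5.66667
Σ(x − x̄)² = 21.7778 + 13.4444 + 7.11111 + 5.44444 + 11.1111 + 28.4444 = 87.3333
h = 1/6 + (-2.66667)²/87.3333 = 0.166667 + 0.0814249 = 0.2481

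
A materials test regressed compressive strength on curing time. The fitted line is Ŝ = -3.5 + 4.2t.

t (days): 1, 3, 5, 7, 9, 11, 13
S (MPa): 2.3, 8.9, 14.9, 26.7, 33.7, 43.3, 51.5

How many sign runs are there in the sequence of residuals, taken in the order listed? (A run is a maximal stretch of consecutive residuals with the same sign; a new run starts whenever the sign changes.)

5 runs

t=1: Ŝ = -3.5 + 4.2·1 = 0.7; r = 2.3 − 0.7 = 1.6
t=3: Ŝ = -3.5 + 4.2·3 = 9.1; r = 8.9 − 9.1 = -0.2
t=5: Ŝ = -3.5 + 4.2·5 = 17.5; r = 14.9 − 17.5 = -2.6
t=7: Ŝ = -3.5 + 4.2·7 = 25.9; r = 26.7 − 25.9 = 0.8
t=9: Ŝ = -3.5 + 4.2·9 = 34.3; r = 33.7 − 34.3 = -0.6
t=11: Ŝ = -3.5 + 4.2·11 = 42.7; r = 43.3 − 42.7 = 0.6
t=13: Ŝ = -3.5 + 4.2·13 = 51.1; r = 51.5 − 51.1 = 0.4
Signs: + − − + − + +
Runs: +×1, −×2, +×1, −×1, +×2 → 5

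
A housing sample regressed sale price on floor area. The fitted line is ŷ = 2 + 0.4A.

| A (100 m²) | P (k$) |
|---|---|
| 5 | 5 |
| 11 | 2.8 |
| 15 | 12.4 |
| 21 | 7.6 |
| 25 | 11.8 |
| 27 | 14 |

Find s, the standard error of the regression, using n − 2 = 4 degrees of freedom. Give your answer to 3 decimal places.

A=5: ŷ = 2 + 0.4·5 = 4; r = 5 − 4 = 1
A=11: ŷ = 2 + 0.4·11 = 6.4; r = 2.8 − 6.4 = -3.6
A=15: ŷ = 2 + 0.4·15 = 8; r = 12.4 − 8 = 4.4
A=21: ŷ = 2 + 0.4·21 = 10.4; r = 7.6 − 10.4 = -2.8
A=25: ŷ = 2 + 0.4·25 = 12; r = 11.8 − 12 = -0.2
A=27: ŷ = 2 + 0.4·27 = 12.8; r = 14 − 12.8 = 1.2
SSE = 1 + 12.96 + 19.36 + 7.84 + 0.04 + 1.44 = 42.64
s = √(42.64/4) = √10.66 ≈ 3.265

s = 3.265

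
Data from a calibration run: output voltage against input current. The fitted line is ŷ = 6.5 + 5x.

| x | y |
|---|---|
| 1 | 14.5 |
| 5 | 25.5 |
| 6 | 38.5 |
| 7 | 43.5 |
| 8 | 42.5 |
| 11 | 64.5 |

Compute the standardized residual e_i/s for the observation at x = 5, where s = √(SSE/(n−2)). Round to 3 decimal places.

-1.359

x=1: ŷ = 6.5 + 5·1 = 11.5; e = 14.5 − 11.5 = 3
x=5: ŷ = 6.5 + 5·5 = 31.5; e = 25.5 − 31.5 = -6
x=6: ŷ = 6.5 + 5·6 = 36.5; e = 38.5 − 36.5 = 2
x=7: ŷ = 6.5 + 5·7 = 41.5; e = 43.5 − 41.5 = 2
x=8: ŷ = 6.5 + 5·8 = 46.5; e = 42.5 − 46.5 = -4
x=11: ŷ = 6.5 + 5·11 = 61.5; e = 64.5 − 61.5 = 3
SSE = 9 + 36 + 4 + 4 + 16 + 9 = 78
s = √(78/4) = 4.41588
e/s = -6 / 4.41588 = -1.359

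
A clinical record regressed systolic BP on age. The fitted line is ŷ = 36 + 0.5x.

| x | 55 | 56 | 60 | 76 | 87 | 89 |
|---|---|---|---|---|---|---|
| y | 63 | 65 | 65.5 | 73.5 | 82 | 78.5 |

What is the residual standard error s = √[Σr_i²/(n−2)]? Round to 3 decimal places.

s = 1.732

x=55: ŷ = 36 + 0.5·55 = 63.5; r = 63 − 63.5 = -0.5
x=56: ŷ = 36 + 0.5·56 = 64; r = 65 − 64 = 1
x=60: ŷ = 36 + 0.5·60 = 66; r = 65.5 − 66 = -0.5
x=76: ŷ = 36 + 0.5·76 = 74; r = 73.5 − 74 = -0.5
x=87: ŷ = 36 + 0.5·87 = 79.5; r = 82 − 79.5 = 2.5
x=89: ŷ = 36 + 0.5·89 = 80.5; r = 78.5 − 80.5 = -2
SSE = 0.25 + 1 + 0.25 + 0.25 + 6.25 + 4 = 12
s = √(12/4) = √3 ≈ 1.732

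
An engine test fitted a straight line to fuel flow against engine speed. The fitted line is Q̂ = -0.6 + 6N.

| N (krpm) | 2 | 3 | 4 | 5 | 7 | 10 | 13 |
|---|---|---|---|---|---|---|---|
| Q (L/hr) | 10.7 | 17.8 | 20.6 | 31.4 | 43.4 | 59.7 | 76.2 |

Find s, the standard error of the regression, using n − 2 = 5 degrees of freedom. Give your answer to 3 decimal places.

s = 1.898

N=2: Q̂ = -0.6 + 6·2 = 11.4; r = 10.7 − 11.4 = -0.7
N=3: Q̂ = -0.6 + 6·3 = 17.4; r = 17.8 − 17.4 = 0.4
N=4: Q̂ = -0.6 + 6·4 = 23.4; r = 20.6 − 23.4 = -2.8
N=5: Q̂ = -0.6 + 6·5 = 29.4; r = 31.4 − 29.4 = 2
N=7: Q̂ = -0.6 + 6·7 = 41.4; r = 43.4 − 41.4 = 2
N=10: Q̂ = -0.6 + 6·10 = 59.4; r = 59.7 − 59.4 = 0.3
N=13: Q̂ = -0.6 + 6·13 = 77.4; r = 76.2 − 77.4 = -1.2
SSE = 0.49 + 0.16 + 7.84 + 4 + 4 + 0.09 + 1.44 = 18.02
s = √(18.02/5) = √3.604 ≈ 1.898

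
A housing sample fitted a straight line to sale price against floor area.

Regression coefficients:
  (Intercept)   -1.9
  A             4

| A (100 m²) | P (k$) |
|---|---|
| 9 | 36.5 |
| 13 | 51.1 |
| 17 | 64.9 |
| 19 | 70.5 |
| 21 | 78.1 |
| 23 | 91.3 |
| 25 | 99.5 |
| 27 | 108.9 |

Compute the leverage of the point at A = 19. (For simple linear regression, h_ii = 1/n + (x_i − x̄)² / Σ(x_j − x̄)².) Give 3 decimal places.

h = 0.125

Ā = (9 + 13 + 17 + 19 + 21 + 23 + 25 + 27)/8 = 19.25
Σ(A − Ā)² = 105.062 + 39.0625 + 5.0625 + 0.0625 + 3.0625 + 14.0625 + 33.0625 + 60.0625 = 259.5
h = 1/8 + (-0.25)²/259.5 = 0.125 + 0.000240848 = 0.125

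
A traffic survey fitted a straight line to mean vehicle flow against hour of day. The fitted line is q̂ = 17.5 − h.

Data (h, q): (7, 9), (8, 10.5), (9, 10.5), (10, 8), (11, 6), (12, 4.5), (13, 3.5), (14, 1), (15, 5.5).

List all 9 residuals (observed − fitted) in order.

-1.5, 1, 2, 0.5, -0.5, -1, -1, -2.5, 3

h=7: q̂ = 17.5 − 7 = 10.5; e = 9 − 10.5 = -1.5
h=8: q̂ = 17.5 − 8 = 9.5; e = 10.5 − 9.5 = 1
h=9: q̂ = 17.5 − 9 = 8.5; e = 10.5 − 8.5 = 2
h=10: q̂ = 17.5 − 10 = 7.5; e = 8 − 7.5 = 0.5
h=11: q̂ = 17.5 − 11 = 6.5; e = 6 − 6.5 = -0.5
h=12: q̂ = 17.5 − 12 = 5.5; e = 4.5 − 5.5 = -1
h=13: q̂ = 17.5 − 13 = 4.5; e = 3.5 − 4.5 = -1
h=14: q̂ = 17.5 − 14 = 3.5; e = 1 − 3.5 = -2.5
h=15: q̂ = 17.5 − 15 = 2.5; e = 5.5 − 2.5 = 3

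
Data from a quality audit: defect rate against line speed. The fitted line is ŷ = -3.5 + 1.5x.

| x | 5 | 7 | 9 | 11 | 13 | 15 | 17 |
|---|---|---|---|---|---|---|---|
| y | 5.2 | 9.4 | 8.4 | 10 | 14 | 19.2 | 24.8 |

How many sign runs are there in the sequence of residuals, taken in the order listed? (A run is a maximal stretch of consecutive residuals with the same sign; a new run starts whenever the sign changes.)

3 runs

x=5: ŷ = -3.5 + 1.5·5 = 4; r = 5.2 − 4 = 1.2
x=7: ŷ = -3.5 + 1.5·7 = 7; r = 9.4 − 7 = 2.4
x=9: ŷ = -3.5 + 1.5·9 = 10; r = 8.4 − 10 = -1.6
x=11: ŷ = -3.5 + 1.5·11 = 13; r = 10 − 13 = -3
x=13: ŷ = -3.5 + 1.5·13 = 16; r = 14 − 16 = -2
x=15: ŷ = -3.5 + 1.5·15 = 19; r = 19.2 − 19 = 0.2
x=17: ŷ = -3.5 + 1.5·17 = 22; r = 24.8 − 22 = 2.8
Signs: + + − − − + +
Runs: +×2, −×3, +×2 → 3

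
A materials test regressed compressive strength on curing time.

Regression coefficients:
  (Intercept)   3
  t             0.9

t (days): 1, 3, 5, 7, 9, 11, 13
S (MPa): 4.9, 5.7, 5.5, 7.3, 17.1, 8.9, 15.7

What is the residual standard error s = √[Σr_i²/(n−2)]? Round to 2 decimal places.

t=1: Ŝ = 3 + 0.9·1 = 3.9; r = 4.9 − 3.9 = 1
t=3: Ŝ = 3 + 0.9·3 = 5.7; r = 5.7 − 5.7 = 0
t=5: Ŝ = 3 + 0.9·5 = 7.5; r = 5.5 − 7.5 = -2
t=7: Ŝ = 3 + 0.9·7 = 9.3; r = 7.3 − 9.3 = -2
t=9: Ŝ = 3 + 0.9·9 = 11.1; r = 17.1 − 11.1 = 6
t=11: Ŝ = 3 + 0.9·11 = 12.9; r = 8.9 − 12.9 = -4
t=13: Ŝ = 3 + 0.9·13 = 14.7; r = 15.7 − 14.7 = 1
SSE = 1 + 0 + 4 + 4 + 36 + 16 + 1 = 62
s = √(62/5) = √12.4 ≈ 3.52

s = 3.52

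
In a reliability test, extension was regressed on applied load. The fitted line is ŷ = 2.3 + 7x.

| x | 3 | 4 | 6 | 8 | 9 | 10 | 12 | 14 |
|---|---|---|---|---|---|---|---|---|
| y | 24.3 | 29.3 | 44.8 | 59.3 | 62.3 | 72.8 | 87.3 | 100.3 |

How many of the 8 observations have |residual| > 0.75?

5

x=3: ŷ = 2.3 + 7·3 = 23.3; e = 24.3 − 23.3 = 1
x=4: ŷ = 2.3 + 7·4 = 30.3; e = 29.3 − 30.3 = -1
x=6: ŷ = 2.3 + 7·6 = 44.3; e = 44.8 − 44.3 = 0.5
x=8: ŷ = 2.3 + 7·8 = 58.3; e = 59.3 − 58.3 = 1
x=9: ŷ = 2.3 + 7·9 = 65.3; e = 62.3 − 65.3 = -3
x=10: ŷ = 2.3 + 7·10 = 72.3; e = 72.8 − 72.3 = 0.5
x=12: ŷ = 2.3 + 7·12 = 86.3; e = 87.3 − 86.3 = 1
x=14: ŷ = 2.3 + 7·14 = 100.3; e = 100.3 − 100.3 = 0
|e| > 0.75: x=3 (|e|=1), x=4 (|e|=1), x=8 (|e|=1), x=9 (|e|=3), x=12 (|e|=1) → 5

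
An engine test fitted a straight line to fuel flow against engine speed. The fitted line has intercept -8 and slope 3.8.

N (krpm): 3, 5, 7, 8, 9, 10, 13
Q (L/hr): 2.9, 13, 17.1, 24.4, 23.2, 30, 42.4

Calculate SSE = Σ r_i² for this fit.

SSE = 20.5

N=3: Q̂ = -8 + 3.8·3 = 3.4; r = 2.9 − 3.4 = -0.5
N=5: Q̂ = -8 + 3.8·5 = 11; r = 13 − 11 = 2
N=7: Q̂ = -8 + 3.8·7 = 18.6; r = 17.1 − 18.6 = -1.5
N=8: Q̂ = -8 + 3.8·8 = 22.4; r = 24.4 − 22.4 = 2
N=9: Q̂ = -8 + 3.8·9 = 26.2; r = 23.2 − 26.2 = -3
N=10: Q̂ = -8 + 3.8·10 = 30; r = 30 − 30 = 0
N=13: Q̂ = -8 + 3.8·13 = 41.4; r = 42.4 − 41.4 = 1
SSE = 0.25 + 4 + 2.25 + 4 + 9 + 0 + 1 = 20.5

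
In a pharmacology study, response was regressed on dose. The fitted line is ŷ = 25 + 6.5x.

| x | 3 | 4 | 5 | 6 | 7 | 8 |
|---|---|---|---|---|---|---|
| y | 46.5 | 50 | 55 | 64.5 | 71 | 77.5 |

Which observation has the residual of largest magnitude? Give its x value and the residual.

x = 5, e = -2.5

x=3: ŷ = 25 + 6.5·3 = 44.5; e = 46.5 − 44.5 = 2
x=4: ŷ = 25 + 6.5·4 = 51; e = 50 − 51 = -1
x=5: ŷ = 25 + 6.5·5 = 57.5; e = 55 − 57.5 = -2.5
x=6: ŷ = 25 + 6.5·6 = 64; e = 64.5 − 64 = 0.5
x=7: ŷ = 25 + 6.5·7 = 70.5; e = 71 − 70.5 = 0.5
x=8: ŷ = 25 + 6.5·8 = 77; e = 77.5 − 77 = 0.5
Largest |e| is 2.5 at x = 5, residual -2.5.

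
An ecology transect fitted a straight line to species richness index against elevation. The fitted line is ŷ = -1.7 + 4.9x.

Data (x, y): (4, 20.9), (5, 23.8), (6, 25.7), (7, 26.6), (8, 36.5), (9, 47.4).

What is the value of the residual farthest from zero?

x=4: ŷ = -1.7 + 4.9·4 = 17.9; e = 20.9 − 17.9 = 3
x=5: ŷ = -1.7 + 4.9·5 = 22.8; e = 23.8 − 22.8 = 1
x=6: ŷ = -1.7 + 4.9·6 = 27.7; e = 25.7 − 27.7 = -2
x=7: ŷ = -1.7 + 4.9·7 = 32.6; e = 26.6 − 32.6 = -6
x=8: ŷ = -1.7 + 4.9·8 = 37.5; e = 36.5 − 37.5 = -1
x=9: ŷ = -1.7 + 4.9·9 = 42.4; e = 47.4 − 42.4 = 5
Largest |e| is 6 at x = 7, residual -6.

e = -6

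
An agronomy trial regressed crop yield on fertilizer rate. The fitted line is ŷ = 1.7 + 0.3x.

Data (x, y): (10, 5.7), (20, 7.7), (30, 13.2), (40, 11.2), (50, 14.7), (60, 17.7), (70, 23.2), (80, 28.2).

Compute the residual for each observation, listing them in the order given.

1, 0, 2.5, -2.5, -2, -2, 0.5, 2.5

x=10: ŷ = 1.7 + 0.3·10 = 4.7; r = 5.7 − 4.7 = 1
x=20: ŷ = 1.7 + 0.3·20 = 7.7; r = 7.7 − 7.7 = 0
x=30: ŷ = 1.7 + 0.3·30 = 10.7; r = 13.2 − 10.7 = 2.5
x=40: ŷ = 1.7 + 0.3·40 = 13.7; r = 11.2 − 13.7 = -2.5
x=50: ŷ = 1.7 + 0.3·50 = 16.7; r = 14.7 − 16.7 = -2
x=60: ŷ = 1.7 + 0.3·60 = 19.7; r = 17.7 − 19.7 = -2
x=70: ŷ = 1.7 + 0.3·70 = 22.7; r = 23.2 − 22.7 = 0.5
x=80: ŷ = 1.7 + 0.3·80 = 25.7; r = 28.2 − 25.7 = 2.5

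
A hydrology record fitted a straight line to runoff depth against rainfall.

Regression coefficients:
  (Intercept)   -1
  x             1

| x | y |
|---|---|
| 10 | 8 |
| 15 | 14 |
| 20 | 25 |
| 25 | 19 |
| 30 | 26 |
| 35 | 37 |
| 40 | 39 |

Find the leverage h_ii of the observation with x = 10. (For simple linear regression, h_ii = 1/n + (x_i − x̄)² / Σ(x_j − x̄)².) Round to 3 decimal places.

x̄ = (10 + 15 + 20 + 25 + 30 + 35 + 40)/7 = 25
Σ(x − x̄)² = 225 + 100 + 25 + 0 + 25 + 100 + 225 = 700
h = 1/7 + (-15)²/700 = 0.142857 + 0.321429 = 0.464

h = 0.464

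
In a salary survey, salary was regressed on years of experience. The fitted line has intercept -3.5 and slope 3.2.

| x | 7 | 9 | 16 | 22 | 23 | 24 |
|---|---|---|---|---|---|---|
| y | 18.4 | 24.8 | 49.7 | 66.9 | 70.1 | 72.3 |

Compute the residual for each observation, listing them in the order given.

x=7: ŷ = -3.5 + 3.2·7 = 18.9; r = 18.4 − 18.9 = -0.5
x=9: ŷ = -3.5 + 3.2·9 = 25.3; r = 24.8 − 25.3 = -0.5
x=16: ŷ = -3.5 + 3.2·16 = 47.7; r = 49.7 − 47.7 = 2
x=22: ŷ = -3.5 + 3.2·22 = 66.9; r = 66.9 − 66.9 = 0
x=23: ŷ = -3.5 + 3.2·23 = 70.1; r = 70.1 − 70.1 = 0
x=24: ŷ = -3.5 + 3.2·24 = 73.3; r = 72.3 − 73.3 = -1

-0.5, -0.5, 2, 0, 0, -1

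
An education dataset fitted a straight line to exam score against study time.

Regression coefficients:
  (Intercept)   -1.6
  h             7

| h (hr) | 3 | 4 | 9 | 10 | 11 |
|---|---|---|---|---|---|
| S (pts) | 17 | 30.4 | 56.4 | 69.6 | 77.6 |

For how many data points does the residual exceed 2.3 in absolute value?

3

h=3: Ŝ = -1.6 + 7·3 = 19.4; e = 17 − 19.4 = -2.4
h=4: Ŝ = -1.6 + 7·4 = 26.4; e = 30.4 − 26.4 = 4
h=9: Ŝ = -1.6 + 7·9 = 61.4; e = 56.4 − 61.4 = -5
h=10: Ŝ = -1.6 + 7·10 = 68.4; e = 69.6 − 68.4 = 1.2
h=11: Ŝ = -1.6 + 7·11 = 75.4; e = 77.6 − 75.4 = 2.2
|e| > 2.3: h=3 (|e|=2.4), h=4 (|e|=4), h=9 (|e|=5) → 3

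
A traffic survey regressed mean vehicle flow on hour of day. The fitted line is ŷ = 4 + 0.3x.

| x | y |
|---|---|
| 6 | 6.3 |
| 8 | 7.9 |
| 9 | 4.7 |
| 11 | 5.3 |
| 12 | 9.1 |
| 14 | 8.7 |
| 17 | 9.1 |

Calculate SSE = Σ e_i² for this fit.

x=6: ŷ = 4 + 0.3·6 = 5.8; e = 6.3 − 5.8 = 0.5
x=8: ŷ = 4 + 0.3·8 = 6.4; e = 7.9 − 6.4 = 1.5
x=9: ŷ = 4 + 0.3·9 = 6.7; e = 4.7 − 6.7 = -2
x=11: ŷ = 4 + 0.3·11 = 7.3; e = 5.3 − 7.3 = -2
x=12: ŷ = 4 + 0.3·12 = 7.6; e = 9.1 − 7.6 = 1.5
x=14: ŷ = 4 + 0.3·14 = 8.2; e = 8.7 − 8.2 = 0.5
x=17: ŷ = 4 + 0.3·17 = 9.1; e = 9.1 − 9.1 = 0
SSE = 0.25 + 2.25 + 4 + 4 + 2.25 + 0.25 + 0 = 13

SSE = 13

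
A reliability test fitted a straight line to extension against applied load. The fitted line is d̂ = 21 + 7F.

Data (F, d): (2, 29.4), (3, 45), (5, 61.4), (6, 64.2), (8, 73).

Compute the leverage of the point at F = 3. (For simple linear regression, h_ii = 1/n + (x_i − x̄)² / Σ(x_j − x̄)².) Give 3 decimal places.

F̄ = (2 + 3 + 5 + 6 + 8)/5 = 4.8
Σ(F − F̄)² = 7.84 + 3.24 + 0.04 + 1.44 + 10.24 = 22.8
h = 1/5 + (-1.8)²/22.8 = 0.2 + 0.142105 = 0.342

h = 0.342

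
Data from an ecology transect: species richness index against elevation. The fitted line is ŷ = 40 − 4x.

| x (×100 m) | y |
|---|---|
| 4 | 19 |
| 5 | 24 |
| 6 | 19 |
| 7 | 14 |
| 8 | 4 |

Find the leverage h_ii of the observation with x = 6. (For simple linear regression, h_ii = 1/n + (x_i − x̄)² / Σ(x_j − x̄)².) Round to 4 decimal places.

x̄ = (4 + 5 + 6 + 7 + 8)/5 = 6
Σ(x − x̄)² = 4 + 1 + 0 + 1 + 4 = 10
h = 1/5 + (0)²/10 = 0.2 + 0 = 0.2000

h = 0.2000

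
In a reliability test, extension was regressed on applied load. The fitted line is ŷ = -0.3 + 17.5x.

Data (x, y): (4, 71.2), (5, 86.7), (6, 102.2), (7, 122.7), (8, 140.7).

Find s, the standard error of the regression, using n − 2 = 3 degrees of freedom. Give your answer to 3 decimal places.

s = 1.826

x=4: ŷ = -0.3 + 17.5·4 = 69.7; e = 71.2 − 69.7 = 1.5
x=5: ŷ = -0.3 + 17.5·5 = 87.2; e = 86.7 − 87.2 = -0.5
x=6: ŷ = -0.3 + 17.5·6 = 104.7; e = 102.2 − 104.7 = -2.5
x=7: ŷ = -0.3 + 17.5·7 = 122.2; e = 122.7 − 122.2 = 0.5
x=8: ŷ = -0.3 + 17.5·8 = 139.7; e = 140.7 − 139.7 = 1
SSE = 2.25 + 0.25 + 6.25 + 0.25 + 1 = 10
s = √(10/3) = √3.33333 ≈ 1.826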